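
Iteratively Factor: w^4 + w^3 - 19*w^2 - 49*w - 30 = (w - 5)*(w^3 + 6*w^2 + 11*w + 6) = (w - 5)*(w + 1)*(w^2 + 5*w + 6) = (w - 5)*(w + 1)*(w + 2)*(w + 3)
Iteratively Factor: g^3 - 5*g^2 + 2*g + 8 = (g - 2)*(g^2 - 3*g - 4) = (g - 2)*(g + 1)*(g - 4)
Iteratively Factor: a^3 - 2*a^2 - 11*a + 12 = (a + 3)*(a^2 - 5*a + 4) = (a - 1)*(a + 3)*(a - 4)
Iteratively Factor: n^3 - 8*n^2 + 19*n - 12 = (n - 4)*(n^2 - 4*n + 3) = (n - 4)*(n - 1)*(n - 3)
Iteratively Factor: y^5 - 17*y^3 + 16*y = (y)*(y^4 - 17*y^2 + 16) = y*(y + 4)*(y^3 - 4*y^2 - y + 4) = y*(y - 4)*(y + 4)*(y^2 - 1) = y*(y - 4)*(y - 1)*(y + 4)*(y + 1)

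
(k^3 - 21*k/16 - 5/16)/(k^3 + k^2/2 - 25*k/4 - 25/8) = (16*k^3 - 21*k - 5)/(2*(8*k^3 + 4*k^2 - 50*k - 25))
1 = 1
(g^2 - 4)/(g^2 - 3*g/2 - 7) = 2*(g - 2)/(2*g - 7)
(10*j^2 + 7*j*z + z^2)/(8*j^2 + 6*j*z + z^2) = (5*j + z)/(4*j + z)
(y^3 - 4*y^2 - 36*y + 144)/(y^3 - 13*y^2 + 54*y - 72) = (y + 6)/(y - 3)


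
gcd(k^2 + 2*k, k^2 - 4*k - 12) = k + 2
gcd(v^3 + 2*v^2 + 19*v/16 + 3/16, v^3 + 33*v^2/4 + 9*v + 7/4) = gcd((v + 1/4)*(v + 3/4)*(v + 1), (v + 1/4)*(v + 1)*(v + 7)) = v^2 + 5*v/4 + 1/4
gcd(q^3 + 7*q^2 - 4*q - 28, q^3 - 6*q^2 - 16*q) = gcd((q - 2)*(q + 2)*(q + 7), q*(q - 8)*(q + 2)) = q + 2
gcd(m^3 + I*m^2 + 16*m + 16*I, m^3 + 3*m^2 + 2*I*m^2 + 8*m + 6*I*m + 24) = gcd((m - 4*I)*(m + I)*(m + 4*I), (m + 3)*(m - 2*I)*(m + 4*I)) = m + 4*I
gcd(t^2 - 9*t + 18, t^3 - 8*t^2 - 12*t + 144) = t - 6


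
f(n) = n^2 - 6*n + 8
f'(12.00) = 18.00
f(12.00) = 80.00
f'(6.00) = 6.00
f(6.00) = 8.00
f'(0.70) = -4.60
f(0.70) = 4.29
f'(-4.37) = -14.74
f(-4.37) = 53.32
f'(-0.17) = -6.34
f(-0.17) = 9.05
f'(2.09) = -1.82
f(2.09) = -0.17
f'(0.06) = -5.88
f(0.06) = 7.64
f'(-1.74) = -9.48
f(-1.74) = 21.47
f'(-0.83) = -7.66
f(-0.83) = 13.67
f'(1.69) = -2.62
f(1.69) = 0.72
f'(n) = 2*n - 6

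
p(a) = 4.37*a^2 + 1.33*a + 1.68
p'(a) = 8.74*a + 1.33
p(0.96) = 6.98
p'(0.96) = 9.72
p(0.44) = 3.11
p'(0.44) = 5.18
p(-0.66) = 2.71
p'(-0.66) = -4.44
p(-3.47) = 49.68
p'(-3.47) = -29.00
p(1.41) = 12.24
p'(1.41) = 13.65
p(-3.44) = 48.82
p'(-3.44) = -28.74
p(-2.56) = 26.91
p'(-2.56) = -21.04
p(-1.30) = 7.34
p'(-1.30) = -10.03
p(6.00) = 166.98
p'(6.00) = 53.77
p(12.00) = 646.92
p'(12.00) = 106.21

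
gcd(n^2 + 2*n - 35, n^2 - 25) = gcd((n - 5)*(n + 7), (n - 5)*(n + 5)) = n - 5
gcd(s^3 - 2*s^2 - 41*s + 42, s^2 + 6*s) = s + 6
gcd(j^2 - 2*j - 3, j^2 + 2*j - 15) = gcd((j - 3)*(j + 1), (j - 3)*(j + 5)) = j - 3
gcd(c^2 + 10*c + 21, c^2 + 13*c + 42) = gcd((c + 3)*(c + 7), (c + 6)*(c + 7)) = c + 7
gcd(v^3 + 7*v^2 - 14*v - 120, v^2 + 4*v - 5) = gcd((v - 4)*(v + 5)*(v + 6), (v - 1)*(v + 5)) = v + 5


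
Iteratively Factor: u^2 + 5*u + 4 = (u + 1)*(u + 4)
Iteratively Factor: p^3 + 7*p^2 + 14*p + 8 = (p + 2)*(p^2 + 5*p + 4) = (p + 2)*(p + 4)*(p + 1)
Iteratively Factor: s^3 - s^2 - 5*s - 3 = (s + 1)*(s^2 - 2*s - 3) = (s - 3)*(s + 1)*(s + 1)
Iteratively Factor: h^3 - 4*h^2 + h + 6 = (h + 1)*(h^2 - 5*h + 6) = (h - 3)*(h + 1)*(h - 2)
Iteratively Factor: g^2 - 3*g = (g)*(g - 3)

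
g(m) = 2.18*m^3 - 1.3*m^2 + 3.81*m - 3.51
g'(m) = 6.54*m^2 - 2.6*m + 3.81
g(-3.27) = -106.09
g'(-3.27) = 82.24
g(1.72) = 10.29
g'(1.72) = 18.69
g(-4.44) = -236.87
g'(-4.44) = 144.28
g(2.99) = 54.53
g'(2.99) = 54.50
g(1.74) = 10.67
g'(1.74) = 19.09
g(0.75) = -0.46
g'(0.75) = 5.54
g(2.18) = 21.20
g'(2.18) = 29.22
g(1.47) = 6.21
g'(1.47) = 14.12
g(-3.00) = -85.50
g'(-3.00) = 70.47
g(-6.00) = -544.05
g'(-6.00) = 254.85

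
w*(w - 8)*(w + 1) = w^3 - 7*w^2 - 8*w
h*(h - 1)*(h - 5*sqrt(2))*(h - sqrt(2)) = h^4 - 6*sqrt(2)*h^3 - h^3 + 6*sqrt(2)*h^2 + 10*h^2 - 10*h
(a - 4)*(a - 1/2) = a^2 - 9*a/2 + 2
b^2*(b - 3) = b^3 - 3*b^2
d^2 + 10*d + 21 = (d + 3)*(d + 7)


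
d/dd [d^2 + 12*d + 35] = 2*d + 12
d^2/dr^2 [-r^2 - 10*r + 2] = -2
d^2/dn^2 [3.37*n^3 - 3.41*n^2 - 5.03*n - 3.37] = 20.22*n - 6.82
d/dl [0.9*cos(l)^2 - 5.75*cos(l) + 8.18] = (5.75 - 1.8*cos(l))*sin(l)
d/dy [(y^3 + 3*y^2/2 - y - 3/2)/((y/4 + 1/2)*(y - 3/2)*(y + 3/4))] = 16*(-4*y^4 - 52*y^3 - 79*y^2 - 48*y - 27)/(64*y^6 + 160*y^5 - 236*y^4 - 708*y^3 + 81*y^2 + 756*y + 324)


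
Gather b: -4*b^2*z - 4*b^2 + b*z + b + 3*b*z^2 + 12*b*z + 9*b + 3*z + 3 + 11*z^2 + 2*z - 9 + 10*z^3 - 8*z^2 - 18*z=b^2*(-4*z - 4) + b*(3*z^2 + 13*z + 10) + 10*z^3 + 3*z^2 - 13*z - 6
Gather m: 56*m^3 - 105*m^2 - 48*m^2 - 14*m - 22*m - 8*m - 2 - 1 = 56*m^3 - 153*m^2 - 44*m - 3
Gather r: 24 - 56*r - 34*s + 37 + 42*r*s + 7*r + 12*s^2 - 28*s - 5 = r*(42*s - 49) + 12*s^2 - 62*s + 56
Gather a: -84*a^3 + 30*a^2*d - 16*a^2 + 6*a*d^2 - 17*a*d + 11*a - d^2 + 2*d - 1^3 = -84*a^3 + a^2*(30*d - 16) + a*(6*d^2 - 17*d + 11) - d^2 + 2*d - 1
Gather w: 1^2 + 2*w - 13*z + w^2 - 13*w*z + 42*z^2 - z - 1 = w^2 + w*(2 - 13*z) + 42*z^2 - 14*z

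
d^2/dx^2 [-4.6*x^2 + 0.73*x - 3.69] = -9.20000000000000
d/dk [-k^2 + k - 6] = 1 - 2*k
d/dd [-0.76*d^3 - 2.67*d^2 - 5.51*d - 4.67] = -2.28*d^2 - 5.34*d - 5.51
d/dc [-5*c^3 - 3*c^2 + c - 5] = -15*c^2 - 6*c + 1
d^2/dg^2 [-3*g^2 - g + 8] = -6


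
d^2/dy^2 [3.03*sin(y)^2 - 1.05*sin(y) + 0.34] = 1.05*sin(y) + 6.06*cos(2*y)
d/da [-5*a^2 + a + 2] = 1 - 10*a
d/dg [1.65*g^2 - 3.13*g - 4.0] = 3.3*g - 3.13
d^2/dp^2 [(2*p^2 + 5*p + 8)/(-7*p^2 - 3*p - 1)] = 2*(-203*p^3 - 1134*p^2 - 399*p - 3)/(343*p^6 + 441*p^5 + 336*p^4 + 153*p^3 + 48*p^2 + 9*p + 1)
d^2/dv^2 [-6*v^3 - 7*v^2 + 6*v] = -36*v - 14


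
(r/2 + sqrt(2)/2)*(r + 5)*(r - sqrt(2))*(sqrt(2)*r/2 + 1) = sqrt(2)*r^4/4 + r^3/2 + 5*sqrt(2)*r^3/4 - sqrt(2)*r^2/2 + 5*r^2/2 - 5*sqrt(2)*r/2 - r - 5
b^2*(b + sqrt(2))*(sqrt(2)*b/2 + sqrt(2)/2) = sqrt(2)*b^4/2 + sqrt(2)*b^3/2 + b^3 + b^2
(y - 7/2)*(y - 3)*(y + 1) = y^3 - 11*y^2/2 + 4*y + 21/2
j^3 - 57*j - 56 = (j - 8)*(j + 1)*(j + 7)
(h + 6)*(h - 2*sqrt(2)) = h^2 - 2*sqrt(2)*h + 6*h - 12*sqrt(2)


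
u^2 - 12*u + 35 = (u - 7)*(u - 5)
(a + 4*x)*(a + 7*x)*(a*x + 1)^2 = a^4*x^2 + 11*a^3*x^3 + 2*a^3*x + 28*a^2*x^4 + 22*a^2*x^2 + a^2 + 56*a*x^3 + 11*a*x + 28*x^2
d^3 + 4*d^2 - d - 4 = (d - 1)*(d + 1)*(d + 4)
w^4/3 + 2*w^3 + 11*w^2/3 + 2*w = w*(w/3 + 1)*(w + 1)*(w + 2)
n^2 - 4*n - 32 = (n - 8)*(n + 4)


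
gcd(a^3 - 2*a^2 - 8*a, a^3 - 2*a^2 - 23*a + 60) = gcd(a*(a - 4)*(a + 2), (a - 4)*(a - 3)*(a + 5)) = a - 4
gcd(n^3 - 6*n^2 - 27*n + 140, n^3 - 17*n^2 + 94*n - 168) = n^2 - 11*n + 28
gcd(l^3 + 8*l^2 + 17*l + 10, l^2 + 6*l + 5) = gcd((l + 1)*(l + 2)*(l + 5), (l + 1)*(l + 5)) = l^2 + 6*l + 5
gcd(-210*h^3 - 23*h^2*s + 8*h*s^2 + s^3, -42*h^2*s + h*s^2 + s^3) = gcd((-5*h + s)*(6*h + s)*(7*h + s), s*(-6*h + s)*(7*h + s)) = 7*h + s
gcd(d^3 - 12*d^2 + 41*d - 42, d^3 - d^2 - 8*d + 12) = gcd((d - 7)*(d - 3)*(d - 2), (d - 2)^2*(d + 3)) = d - 2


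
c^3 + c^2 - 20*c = c*(c - 4)*(c + 5)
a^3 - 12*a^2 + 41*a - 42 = (a - 7)*(a - 3)*(a - 2)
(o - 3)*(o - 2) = o^2 - 5*o + 6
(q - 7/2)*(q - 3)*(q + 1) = q^3 - 11*q^2/2 + 4*q + 21/2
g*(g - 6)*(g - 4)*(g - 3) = g^4 - 13*g^3 + 54*g^2 - 72*g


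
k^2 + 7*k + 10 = (k + 2)*(k + 5)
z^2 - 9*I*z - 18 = (z - 6*I)*(z - 3*I)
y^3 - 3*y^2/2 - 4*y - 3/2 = (y - 3)*(y + 1/2)*(y + 1)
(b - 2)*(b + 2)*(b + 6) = b^3 + 6*b^2 - 4*b - 24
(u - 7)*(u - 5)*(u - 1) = u^3 - 13*u^2 + 47*u - 35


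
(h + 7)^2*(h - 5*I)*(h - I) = h^4 + 14*h^3 - 6*I*h^3 + 44*h^2 - 84*I*h^2 - 70*h - 294*I*h - 245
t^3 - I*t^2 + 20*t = t*(t - 5*I)*(t + 4*I)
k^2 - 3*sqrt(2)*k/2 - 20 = (k - 4*sqrt(2))*(k + 5*sqrt(2)/2)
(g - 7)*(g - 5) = g^2 - 12*g + 35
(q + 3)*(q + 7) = q^2 + 10*q + 21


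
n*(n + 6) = n^2 + 6*n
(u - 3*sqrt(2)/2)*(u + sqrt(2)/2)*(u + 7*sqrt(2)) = u^3 + 6*sqrt(2)*u^2 - 31*u/2 - 21*sqrt(2)/2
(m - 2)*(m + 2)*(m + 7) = m^3 + 7*m^2 - 4*m - 28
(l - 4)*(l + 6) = l^2 + 2*l - 24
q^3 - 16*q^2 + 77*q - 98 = (q - 7)^2*(q - 2)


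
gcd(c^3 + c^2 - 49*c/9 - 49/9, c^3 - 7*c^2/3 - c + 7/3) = c^2 - 4*c/3 - 7/3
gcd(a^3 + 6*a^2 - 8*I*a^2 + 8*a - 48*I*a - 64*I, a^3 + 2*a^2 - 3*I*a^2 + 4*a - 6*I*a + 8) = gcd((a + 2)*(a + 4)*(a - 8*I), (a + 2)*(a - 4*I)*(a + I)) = a + 2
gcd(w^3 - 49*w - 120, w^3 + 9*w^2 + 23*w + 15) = w^2 + 8*w + 15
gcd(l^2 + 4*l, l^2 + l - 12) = l + 4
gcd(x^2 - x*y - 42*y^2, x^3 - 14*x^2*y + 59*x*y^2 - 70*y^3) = x - 7*y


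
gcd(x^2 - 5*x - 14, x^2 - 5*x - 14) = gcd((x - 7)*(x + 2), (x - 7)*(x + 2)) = x^2 - 5*x - 14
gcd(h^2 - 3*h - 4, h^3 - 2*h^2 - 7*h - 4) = h^2 - 3*h - 4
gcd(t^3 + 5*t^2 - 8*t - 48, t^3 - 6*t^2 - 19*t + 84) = t^2 + t - 12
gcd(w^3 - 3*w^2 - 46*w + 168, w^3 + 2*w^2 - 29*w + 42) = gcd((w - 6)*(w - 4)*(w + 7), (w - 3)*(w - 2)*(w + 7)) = w + 7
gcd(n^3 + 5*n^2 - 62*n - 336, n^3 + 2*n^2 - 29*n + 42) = n + 7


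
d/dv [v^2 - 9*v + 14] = 2*v - 9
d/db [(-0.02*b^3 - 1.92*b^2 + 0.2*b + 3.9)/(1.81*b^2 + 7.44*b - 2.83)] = (-0.0362*b^4 - 0.2976*b^3 - 14.477*b^2 - 3.2508*b - 29.582)/(3.2761*b^4 + 26.9328*b^3 + 45.109*b^2 - 42.1104*b + 8.0089)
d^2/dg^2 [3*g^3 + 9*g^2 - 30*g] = 18*g + 18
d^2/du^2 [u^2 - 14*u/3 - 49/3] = 2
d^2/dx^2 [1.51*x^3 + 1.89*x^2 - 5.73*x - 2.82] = 9.06*x + 3.78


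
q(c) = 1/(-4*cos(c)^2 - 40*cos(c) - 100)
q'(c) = (-8*sin(c)*cos(c) - 40*sin(c))/(-4*cos(c)^2 - 40*cos(c) - 100)^2 = -sin(c)/(2*(cos(c) + 5)^3)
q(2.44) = -0.01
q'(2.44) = -0.00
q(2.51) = -0.01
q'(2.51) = -0.00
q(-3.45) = -0.02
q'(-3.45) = -0.00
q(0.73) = -0.01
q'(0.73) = -0.00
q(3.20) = -0.02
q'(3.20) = 0.00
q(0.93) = -0.01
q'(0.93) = -0.00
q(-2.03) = -0.01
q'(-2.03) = 0.00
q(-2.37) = -0.01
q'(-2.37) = 0.00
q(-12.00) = -0.00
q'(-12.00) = 0.00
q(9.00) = -0.01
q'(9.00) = 0.00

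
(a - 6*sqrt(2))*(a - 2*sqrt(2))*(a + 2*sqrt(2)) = a^3 - 6*sqrt(2)*a^2 - 8*a + 48*sqrt(2)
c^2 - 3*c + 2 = (c - 2)*(c - 1)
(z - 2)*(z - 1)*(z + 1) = z^3 - 2*z^2 - z + 2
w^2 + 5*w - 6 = (w - 1)*(w + 6)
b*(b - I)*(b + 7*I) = b^3 + 6*I*b^2 + 7*b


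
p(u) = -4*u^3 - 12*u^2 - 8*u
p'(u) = -12*u^2 - 24*u - 8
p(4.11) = -513.29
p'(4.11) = -309.35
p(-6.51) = 647.10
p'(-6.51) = -360.32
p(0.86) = -18.30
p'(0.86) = -37.52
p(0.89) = -19.45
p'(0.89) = -38.87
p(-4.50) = 157.50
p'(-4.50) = -143.00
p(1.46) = -49.71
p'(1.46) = -68.62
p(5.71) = -1181.61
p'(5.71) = -536.29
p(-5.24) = 287.94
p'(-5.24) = -211.73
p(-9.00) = 2016.00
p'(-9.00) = -764.00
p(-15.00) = 10920.00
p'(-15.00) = -2348.00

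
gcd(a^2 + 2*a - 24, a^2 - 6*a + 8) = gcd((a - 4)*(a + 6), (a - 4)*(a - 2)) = a - 4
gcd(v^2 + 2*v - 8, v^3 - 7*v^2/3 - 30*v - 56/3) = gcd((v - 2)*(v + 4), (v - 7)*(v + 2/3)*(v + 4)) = v + 4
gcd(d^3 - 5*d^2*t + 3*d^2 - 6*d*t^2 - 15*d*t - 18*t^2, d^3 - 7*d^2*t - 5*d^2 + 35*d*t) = 1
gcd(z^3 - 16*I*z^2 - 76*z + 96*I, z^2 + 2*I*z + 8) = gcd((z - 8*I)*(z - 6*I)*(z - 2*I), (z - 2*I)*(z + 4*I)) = z - 2*I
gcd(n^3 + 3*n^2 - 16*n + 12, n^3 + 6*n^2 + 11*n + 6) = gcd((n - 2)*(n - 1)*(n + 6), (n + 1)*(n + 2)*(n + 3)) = 1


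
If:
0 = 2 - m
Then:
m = 2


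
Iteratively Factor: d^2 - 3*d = (d - 3)*(d)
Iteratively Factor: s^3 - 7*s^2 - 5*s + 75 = (s - 5)*(s^2 - 2*s - 15) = (s - 5)^2*(s + 3)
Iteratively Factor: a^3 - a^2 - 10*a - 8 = (a - 4)*(a^2 + 3*a + 2) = (a - 4)*(a + 1)*(a + 2)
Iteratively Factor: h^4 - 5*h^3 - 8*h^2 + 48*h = (h - 4)*(h^3 - h^2 - 12*h) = h*(h - 4)*(h^2 - h - 12) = h*(h - 4)*(h + 3)*(h - 4)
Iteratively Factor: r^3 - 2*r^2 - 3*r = (r - 3)*(r^2 + r) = r*(r - 3)*(r + 1)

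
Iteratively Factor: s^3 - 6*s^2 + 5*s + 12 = (s + 1)*(s^2 - 7*s + 12) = (s - 4)*(s + 1)*(s - 3)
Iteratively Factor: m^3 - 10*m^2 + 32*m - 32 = (m - 4)*(m^2 - 6*m + 8) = (m - 4)^2*(m - 2)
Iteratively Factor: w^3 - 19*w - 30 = (w + 2)*(w^2 - 2*w - 15) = (w + 2)*(w + 3)*(w - 5)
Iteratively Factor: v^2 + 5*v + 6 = (v + 2)*(v + 3)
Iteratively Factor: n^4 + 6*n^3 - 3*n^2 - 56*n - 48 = (n + 4)*(n^3 + 2*n^2 - 11*n - 12) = (n + 4)^2*(n^2 - 2*n - 3) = (n + 1)*(n + 4)^2*(n - 3)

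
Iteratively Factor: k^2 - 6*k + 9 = (k - 3)*(k - 3)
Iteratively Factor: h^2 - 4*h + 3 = (h - 3)*(h - 1)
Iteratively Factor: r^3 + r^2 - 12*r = (r)*(r^2 + r - 12) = r*(r - 3)*(r + 4)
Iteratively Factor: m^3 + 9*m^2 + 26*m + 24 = (m + 4)*(m^2 + 5*m + 6) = (m + 3)*(m + 4)*(m + 2)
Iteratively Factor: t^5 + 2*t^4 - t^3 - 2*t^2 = (t + 2)*(t^4 - t^2) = (t - 1)*(t + 2)*(t^3 + t^2) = (t - 1)*(t + 1)*(t + 2)*(t^2) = t*(t - 1)*(t + 1)*(t + 2)*(t)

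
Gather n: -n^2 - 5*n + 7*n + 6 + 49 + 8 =-n^2 + 2*n + 63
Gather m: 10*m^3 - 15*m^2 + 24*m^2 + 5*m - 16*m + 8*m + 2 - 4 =10*m^3 + 9*m^2 - 3*m - 2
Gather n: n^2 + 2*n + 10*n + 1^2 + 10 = n^2 + 12*n + 11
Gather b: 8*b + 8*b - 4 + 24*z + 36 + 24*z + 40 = 16*b + 48*z + 72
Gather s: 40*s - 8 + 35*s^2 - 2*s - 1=35*s^2 + 38*s - 9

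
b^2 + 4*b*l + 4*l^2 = (b + 2*l)^2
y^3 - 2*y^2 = y^2*(y - 2)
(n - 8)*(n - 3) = n^2 - 11*n + 24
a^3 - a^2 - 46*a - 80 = (a - 8)*(a + 2)*(a + 5)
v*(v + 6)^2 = v^3 + 12*v^2 + 36*v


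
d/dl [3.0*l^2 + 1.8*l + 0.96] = 6.0*l + 1.8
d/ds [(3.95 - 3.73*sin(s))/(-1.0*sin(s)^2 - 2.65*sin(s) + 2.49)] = (-3.73*sin(s)^2 + 7.9*sin(s) + 1.1798)*cos(s)/(1.0*sin(s)^4 + 5.3*sin(s)^3 + 2.0425*sin(s)^2 - 13.197*sin(s) + 6.2001)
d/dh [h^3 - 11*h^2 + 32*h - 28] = 3*h^2 - 22*h + 32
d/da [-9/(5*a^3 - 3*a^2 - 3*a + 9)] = 27*(5*a^2 - 2*a - 1)/(5*a^3 - 3*a^2 - 3*a + 9)^2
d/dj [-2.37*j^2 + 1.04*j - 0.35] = 1.04 - 4.74*j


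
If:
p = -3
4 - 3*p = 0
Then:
No Solution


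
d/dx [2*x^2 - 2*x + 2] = 4*x - 2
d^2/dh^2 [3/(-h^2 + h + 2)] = 6*(-h^2 + h + (2*h - 1)^2 + 2)/(-h^2 + h + 2)^3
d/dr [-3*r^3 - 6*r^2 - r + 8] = -9*r^2 - 12*r - 1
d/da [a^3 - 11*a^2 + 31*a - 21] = 3*a^2 - 22*a + 31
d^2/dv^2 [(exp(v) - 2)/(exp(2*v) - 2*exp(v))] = exp(-v)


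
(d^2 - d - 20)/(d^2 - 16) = (d - 5)/(d - 4)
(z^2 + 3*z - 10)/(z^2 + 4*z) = (z^2 + 3*z - 10)/(z*(z + 4))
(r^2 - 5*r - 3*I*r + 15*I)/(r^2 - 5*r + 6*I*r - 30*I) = (r - 3*I)/(r + 6*I)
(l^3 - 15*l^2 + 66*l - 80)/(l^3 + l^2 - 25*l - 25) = (l^2 - 10*l + 16)/(l^2 + 6*l + 5)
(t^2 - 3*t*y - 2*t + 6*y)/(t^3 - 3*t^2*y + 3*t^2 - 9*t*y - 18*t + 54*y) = (t - 2)/(t^2 + 3*t - 18)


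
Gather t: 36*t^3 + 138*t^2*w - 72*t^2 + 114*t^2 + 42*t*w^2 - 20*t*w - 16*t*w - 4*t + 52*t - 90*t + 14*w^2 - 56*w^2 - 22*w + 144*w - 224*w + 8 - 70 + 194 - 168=36*t^3 + t^2*(138*w + 42) + t*(42*w^2 - 36*w - 42) - 42*w^2 - 102*w - 36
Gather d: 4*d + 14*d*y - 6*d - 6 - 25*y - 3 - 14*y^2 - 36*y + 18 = d*(14*y - 2) - 14*y^2 - 61*y + 9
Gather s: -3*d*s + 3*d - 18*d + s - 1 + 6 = -15*d + s*(1 - 3*d) + 5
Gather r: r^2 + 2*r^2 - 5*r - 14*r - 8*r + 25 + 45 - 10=3*r^2 - 27*r + 60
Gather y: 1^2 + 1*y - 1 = y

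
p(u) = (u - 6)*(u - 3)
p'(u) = 2*u - 9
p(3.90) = -1.89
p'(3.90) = -1.20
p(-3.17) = 56.58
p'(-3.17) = -15.34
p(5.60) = -1.04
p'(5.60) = 2.20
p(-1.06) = 28.66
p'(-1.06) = -11.12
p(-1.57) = 34.59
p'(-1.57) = -12.14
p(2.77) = 0.74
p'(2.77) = -3.46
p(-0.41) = 21.86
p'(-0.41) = -9.82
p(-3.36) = 59.53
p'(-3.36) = -15.72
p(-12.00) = 270.00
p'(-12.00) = -33.00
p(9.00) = 18.00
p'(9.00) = 9.00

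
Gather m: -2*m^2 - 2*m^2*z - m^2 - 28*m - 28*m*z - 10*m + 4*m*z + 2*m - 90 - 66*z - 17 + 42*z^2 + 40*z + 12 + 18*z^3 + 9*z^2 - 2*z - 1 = m^2*(-2*z - 3) + m*(-24*z - 36) + 18*z^3 + 51*z^2 - 28*z - 96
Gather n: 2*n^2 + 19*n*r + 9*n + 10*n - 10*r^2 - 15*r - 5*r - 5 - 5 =2*n^2 + n*(19*r + 19) - 10*r^2 - 20*r - 10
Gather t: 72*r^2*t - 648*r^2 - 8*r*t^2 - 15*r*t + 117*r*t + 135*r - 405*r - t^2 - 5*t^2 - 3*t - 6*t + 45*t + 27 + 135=-648*r^2 - 270*r + t^2*(-8*r - 6) + t*(72*r^2 + 102*r + 36) + 162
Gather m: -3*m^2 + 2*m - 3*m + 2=-3*m^2 - m + 2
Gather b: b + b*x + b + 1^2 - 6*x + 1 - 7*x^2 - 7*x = b*(x + 2) - 7*x^2 - 13*x + 2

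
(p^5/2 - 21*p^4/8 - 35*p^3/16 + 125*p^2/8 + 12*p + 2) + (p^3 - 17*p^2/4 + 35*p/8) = p^5/2 - 21*p^4/8 - 19*p^3/16 + 91*p^2/8 + 131*p/8 + 2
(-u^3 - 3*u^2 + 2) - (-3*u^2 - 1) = 3 - u^3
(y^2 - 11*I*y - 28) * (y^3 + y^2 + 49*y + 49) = y^5 + y^4 - 11*I*y^4 + 21*y^3 - 11*I*y^3 + 21*y^2 - 539*I*y^2 - 1372*y - 539*I*y - 1372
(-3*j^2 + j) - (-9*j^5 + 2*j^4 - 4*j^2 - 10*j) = 9*j^5 - 2*j^4 + j^2 + 11*j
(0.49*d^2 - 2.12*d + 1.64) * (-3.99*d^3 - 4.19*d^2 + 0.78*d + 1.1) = -1.9551*d^5 + 6.4057*d^4 + 2.7214*d^3 - 7.9862*d^2 - 1.0528*d + 1.804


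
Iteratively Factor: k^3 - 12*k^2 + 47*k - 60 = (k - 5)*(k^2 - 7*k + 12) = (k - 5)*(k - 4)*(k - 3)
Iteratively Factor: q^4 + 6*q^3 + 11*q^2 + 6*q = (q + 2)*(q^3 + 4*q^2 + 3*q) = q*(q + 2)*(q^2 + 4*q + 3) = q*(q + 2)*(q + 3)*(q + 1)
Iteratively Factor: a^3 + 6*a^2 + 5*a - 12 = (a + 4)*(a^2 + 2*a - 3) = (a - 1)*(a + 4)*(a + 3)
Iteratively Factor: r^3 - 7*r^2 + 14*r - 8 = (r - 1)*(r^2 - 6*r + 8) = (r - 2)*(r - 1)*(r - 4)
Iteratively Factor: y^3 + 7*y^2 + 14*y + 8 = (y + 4)*(y^2 + 3*y + 2) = (y + 1)*(y + 4)*(y + 2)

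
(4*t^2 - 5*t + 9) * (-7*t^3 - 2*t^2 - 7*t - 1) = -28*t^5 + 27*t^4 - 81*t^3 + 13*t^2 - 58*t - 9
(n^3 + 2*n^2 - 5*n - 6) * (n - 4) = n^4 - 2*n^3 - 13*n^2 + 14*n + 24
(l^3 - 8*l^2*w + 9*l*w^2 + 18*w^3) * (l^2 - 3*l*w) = l^5 - 11*l^4*w + 33*l^3*w^2 - 9*l^2*w^3 - 54*l*w^4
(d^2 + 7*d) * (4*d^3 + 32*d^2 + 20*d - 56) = 4*d^5 + 60*d^4 + 244*d^3 + 84*d^2 - 392*d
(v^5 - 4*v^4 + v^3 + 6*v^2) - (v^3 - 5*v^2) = v^5 - 4*v^4 + 11*v^2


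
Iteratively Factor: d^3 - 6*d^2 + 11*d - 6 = (d - 1)*(d^2 - 5*d + 6) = (d - 3)*(d - 1)*(d - 2)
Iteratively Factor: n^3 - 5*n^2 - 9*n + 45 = (n - 5)*(n^2 - 9) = (n - 5)*(n - 3)*(n + 3)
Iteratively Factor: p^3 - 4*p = (p)*(p^2 - 4) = p*(p + 2)*(p - 2)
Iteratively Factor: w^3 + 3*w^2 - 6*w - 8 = (w + 4)*(w^2 - w - 2) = (w - 2)*(w + 4)*(w + 1)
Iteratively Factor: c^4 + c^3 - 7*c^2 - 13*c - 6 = (c + 1)*(c^3 - 7*c - 6) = (c + 1)*(c + 2)*(c^2 - 2*c - 3) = (c + 1)^2*(c + 2)*(c - 3)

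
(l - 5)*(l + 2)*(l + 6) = l^3 + 3*l^2 - 28*l - 60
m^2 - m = m*(m - 1)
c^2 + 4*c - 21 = (c - 3)*(c + 7)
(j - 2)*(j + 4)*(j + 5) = j^3 + 7*j^2 + 2*j - 40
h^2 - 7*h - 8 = (h - 8)*(h + 1)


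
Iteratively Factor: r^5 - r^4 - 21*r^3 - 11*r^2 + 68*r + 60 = (r - 2)*(r^4 + r^3 - 19*r^2 - 49*r - 30) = (r - 2)*(r + 2)*(r^3 - r^2 - 17*r - 15) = (r - 2)*(r + 1)*(r + 2)*(r^2 - 2*r - 15) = (r - 5)*(r - 2)*(r + 1)*(r + 2)*(r + 3)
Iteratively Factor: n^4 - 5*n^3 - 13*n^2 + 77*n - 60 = (n - 3)*(n^3 - 2*n^2 - 19*n + 20) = (n - 3)*(n + 4)*(n^2 - 6*n + 5) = (n - 5)*(n - 3)*(n + 4)*(n - 1)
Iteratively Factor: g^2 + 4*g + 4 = (g + 2)*(g + 2)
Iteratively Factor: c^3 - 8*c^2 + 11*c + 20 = (c - 4)*(c^2 - 4*c - 5) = (c - 5)*(c - 4)*(c + 1)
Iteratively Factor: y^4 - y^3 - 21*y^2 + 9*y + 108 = (y - 4)*(y^3 + 3*y^2 - 9*y - 27) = (y - 4)*(y + 3)*(y^2 - 9) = (y - 4)*(y + 3)^2*(y - 3)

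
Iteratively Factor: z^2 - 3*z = (z)*(z - 3)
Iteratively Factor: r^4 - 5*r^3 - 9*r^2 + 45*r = (r)*(r^3 - 5*r^2 - 9*r + 45) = r*(r + 3)*(r^2 - 8*r + 15) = r*(r - 5)*(r + 3)*(r - 3)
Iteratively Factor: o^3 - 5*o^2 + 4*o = (o - 4)*(o^2 - o) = (o - 4)*(o - 1)*(o)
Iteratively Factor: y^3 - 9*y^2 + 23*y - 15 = (y - 1)*(y^2 - 8*y + 15) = (y - 5)*(y - 1)*(y - 3)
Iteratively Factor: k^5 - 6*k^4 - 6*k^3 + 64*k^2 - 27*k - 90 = (k - 2)*(k^4 - 4*k^3 - 14*k^2 + 36*k + 45) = (k - 2)*(k + 3)*(k^3 - 7*k^2 + 7*k + 15) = (k - 2)*(k + 1)*(k + 3)*(k^2 - 8*k + 15) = (k - 3)*(k - 2)*(k + 1)*(k + 3)*(k - 5)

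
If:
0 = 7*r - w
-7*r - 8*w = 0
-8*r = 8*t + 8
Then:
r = 0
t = -1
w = 0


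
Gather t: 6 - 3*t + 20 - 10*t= 26 - 13*t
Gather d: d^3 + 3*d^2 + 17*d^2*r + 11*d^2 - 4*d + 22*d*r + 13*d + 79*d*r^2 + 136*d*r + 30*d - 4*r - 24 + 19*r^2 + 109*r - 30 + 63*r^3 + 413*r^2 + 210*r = d^3 + d^2*(17*r + 14) + d*(79*r^2 + 158*r + 39) + 63*r^3 + 432*r^2 + 315*r - 54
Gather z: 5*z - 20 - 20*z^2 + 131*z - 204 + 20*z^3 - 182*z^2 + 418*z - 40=20*z^3 - 202*z^2 + 554*z - 264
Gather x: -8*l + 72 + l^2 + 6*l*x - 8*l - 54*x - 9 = l^2 - 16*l + x*(6*l - 54) + 63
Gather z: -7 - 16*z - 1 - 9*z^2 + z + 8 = -9*z^2 - 15*z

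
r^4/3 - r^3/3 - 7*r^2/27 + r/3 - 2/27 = (r/3 + 1/3)*(r - 1)*(r - 2/3)*(r - 1/3)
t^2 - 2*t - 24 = (t - 6)*(t + 4)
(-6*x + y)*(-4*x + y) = 24*x^2 - 10*x*y + y^2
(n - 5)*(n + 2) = n^2 - 3*n - 10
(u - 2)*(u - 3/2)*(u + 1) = u^3 - 5*u^2/2 - u/2 + 3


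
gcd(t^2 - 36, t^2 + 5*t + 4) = 1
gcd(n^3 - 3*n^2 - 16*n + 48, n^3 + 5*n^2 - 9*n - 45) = n - 3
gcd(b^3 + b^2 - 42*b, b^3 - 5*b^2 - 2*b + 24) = 1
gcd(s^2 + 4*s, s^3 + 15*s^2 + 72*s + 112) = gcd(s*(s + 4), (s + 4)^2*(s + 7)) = s + 4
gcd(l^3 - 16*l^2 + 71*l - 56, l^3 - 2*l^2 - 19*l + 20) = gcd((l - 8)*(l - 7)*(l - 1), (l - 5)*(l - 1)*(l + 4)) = l - 1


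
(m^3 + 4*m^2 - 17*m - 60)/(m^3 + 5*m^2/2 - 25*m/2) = 2*(m^2 - m - 12)/(m*(2*m - 5))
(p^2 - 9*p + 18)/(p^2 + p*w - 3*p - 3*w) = (p - 6)/(p + w)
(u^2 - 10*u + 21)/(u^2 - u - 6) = (u - 7)/(u + 2)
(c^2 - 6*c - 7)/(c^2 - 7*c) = (c + 1)/c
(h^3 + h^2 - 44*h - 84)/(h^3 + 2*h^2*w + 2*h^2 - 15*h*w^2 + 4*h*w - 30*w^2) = (-h^2 + h + 42)/(-h^2 - 2*h*w + 15*w^2)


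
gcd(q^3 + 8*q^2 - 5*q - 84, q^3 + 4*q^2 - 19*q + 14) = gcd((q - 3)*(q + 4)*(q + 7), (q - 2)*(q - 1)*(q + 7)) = q + 7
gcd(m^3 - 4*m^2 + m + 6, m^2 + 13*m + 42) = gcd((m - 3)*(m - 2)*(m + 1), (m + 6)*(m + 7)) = 1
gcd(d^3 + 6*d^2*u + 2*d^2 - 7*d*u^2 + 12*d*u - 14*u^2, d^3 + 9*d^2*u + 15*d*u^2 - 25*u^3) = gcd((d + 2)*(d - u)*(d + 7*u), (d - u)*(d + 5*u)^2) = -d + u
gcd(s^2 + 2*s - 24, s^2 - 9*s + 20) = s - 4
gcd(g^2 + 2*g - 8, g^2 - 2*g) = g - 2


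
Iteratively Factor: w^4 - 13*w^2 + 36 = (w + 3)*(w^3 - 3*w^2 - 4*w + 12) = (w + 2)*(w + 3)*(w^2 - 5*w + 6) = (w - 2)*(w + 2)*(w + 3)*(w - 3)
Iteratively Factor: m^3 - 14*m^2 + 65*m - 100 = (m - 4)*(m^2 - 10*m + 25) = (m - 5)*(m - 4)*(m - 5)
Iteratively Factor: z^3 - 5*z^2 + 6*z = (z)*(z^2 - 5*z + 6) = z*(z - 2)*(z - 3)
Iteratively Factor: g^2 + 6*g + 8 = (g + 4)*(g + 2)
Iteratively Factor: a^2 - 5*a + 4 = (a - 4)*(a - 1)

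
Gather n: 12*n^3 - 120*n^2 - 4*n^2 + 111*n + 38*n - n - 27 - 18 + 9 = 12*n^3 - 124*n^2 + 148*n - 36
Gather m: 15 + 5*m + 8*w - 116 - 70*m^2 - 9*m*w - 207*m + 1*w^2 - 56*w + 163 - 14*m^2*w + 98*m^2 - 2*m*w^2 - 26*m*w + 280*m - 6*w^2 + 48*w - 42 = m^2*(28 - 14*w) + m*(-2*w^2 - 35*w + 78) - 5*w^2 + 20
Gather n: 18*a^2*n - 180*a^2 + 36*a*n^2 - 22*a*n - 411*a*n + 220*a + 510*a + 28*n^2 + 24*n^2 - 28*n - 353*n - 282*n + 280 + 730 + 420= -180*a^2 + 730*a + n^2*(36*a + 52) + n*(18*a^2 - 433*a - 663) + 1430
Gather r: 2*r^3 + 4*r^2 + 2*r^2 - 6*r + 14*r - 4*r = 2*r^3 + 6*r^2 + 4*r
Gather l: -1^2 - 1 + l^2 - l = l^2 - l - 2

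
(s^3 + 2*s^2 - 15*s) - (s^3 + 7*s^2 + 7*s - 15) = -5*s^2 - 22*s + 15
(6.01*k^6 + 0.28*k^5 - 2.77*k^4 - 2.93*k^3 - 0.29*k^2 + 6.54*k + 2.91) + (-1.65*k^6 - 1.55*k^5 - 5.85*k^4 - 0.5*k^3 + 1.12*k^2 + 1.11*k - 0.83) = 4.36*k^6 - 1.27*k^5 - 8.62*k^4 - 3.43*k^3 + 0.83*k^2 + 7.65*k + 2.08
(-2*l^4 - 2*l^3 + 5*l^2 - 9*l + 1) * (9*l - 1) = -18*l^5 - 16*l^4 + 47*l^3 - 86*l^2 + 18*l - 1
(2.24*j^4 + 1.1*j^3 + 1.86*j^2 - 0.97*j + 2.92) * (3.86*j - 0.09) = 8.6464*j^5 + 4.0444*j^4 + 7.0806*j^3 - 3.9116*j^2 + 11.3585*j - 0.2628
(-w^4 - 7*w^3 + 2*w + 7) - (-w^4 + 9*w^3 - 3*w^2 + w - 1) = -16*w^3 + 3*w^2 + w + 8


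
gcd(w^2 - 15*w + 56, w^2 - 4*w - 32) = w - 8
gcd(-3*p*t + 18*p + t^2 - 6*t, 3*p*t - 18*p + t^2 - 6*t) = t - 6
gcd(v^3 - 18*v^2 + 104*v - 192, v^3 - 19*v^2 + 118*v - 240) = v^2 - 14*v + 48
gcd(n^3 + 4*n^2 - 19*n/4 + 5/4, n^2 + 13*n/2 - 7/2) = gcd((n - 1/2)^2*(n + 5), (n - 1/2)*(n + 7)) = n - 1/2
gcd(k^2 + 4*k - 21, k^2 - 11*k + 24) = k - 3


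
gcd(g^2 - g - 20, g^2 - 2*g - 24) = g + 4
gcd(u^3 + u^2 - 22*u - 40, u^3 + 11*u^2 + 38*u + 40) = u^2 + 6*u + 8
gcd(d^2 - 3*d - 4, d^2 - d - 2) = d + 1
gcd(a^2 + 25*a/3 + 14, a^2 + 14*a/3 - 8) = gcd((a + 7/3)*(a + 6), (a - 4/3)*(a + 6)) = a + 6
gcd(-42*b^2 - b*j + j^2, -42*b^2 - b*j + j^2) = 42*b^2 + b*j - j^2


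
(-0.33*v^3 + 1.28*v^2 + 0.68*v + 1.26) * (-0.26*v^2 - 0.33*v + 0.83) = 0.0858*v^5 - 0.2239*v^4 - 0.8731*v^3 + 0.5104*v^2 + 0.1486*v + 1.0458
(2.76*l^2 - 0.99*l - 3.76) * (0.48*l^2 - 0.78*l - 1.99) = 1.3248*l^4 - 2.628*l^3 - 6.525*l^2 + 4.9029*l + 7.4824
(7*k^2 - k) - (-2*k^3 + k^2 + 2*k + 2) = 2*k^3 + 6*k^2 - 3*k - 2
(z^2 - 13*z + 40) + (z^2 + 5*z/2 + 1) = 2*z^2 - 21*z/2 + 41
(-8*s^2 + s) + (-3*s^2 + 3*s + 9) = -11*s^2 + 4*s + 9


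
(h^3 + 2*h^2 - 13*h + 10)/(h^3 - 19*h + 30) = (h - 1)/(h - 3)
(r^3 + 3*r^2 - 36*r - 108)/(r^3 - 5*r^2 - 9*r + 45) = (r^2 - 36)/(r^2 - 8*r + 15)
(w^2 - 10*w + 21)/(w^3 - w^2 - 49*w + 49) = (w - 3)/(w^2 + 6*w - 7)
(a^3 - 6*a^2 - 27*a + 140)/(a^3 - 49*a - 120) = (a^2 - 11*a + 28)/(a^2 - 5*a - 24)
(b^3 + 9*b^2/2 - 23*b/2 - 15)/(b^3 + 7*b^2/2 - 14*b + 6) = (2*b^2 - 3*b - 5)/(2*b^2 - 5*b + 2)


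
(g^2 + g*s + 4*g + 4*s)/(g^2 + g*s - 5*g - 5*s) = (g + 4)/(g - 5)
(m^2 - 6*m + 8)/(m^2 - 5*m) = (m^2 - 6*m + 8)/(m*(m - 5))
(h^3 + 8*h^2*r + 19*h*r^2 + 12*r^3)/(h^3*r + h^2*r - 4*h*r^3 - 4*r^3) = (h^3 + 8*h^2*r + 19*h*r^2 + 12*r^3)/(r*(h^3 + h^2 - 4*h*r^2 - 4*r^2))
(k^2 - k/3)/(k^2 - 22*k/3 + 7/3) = k/(k - 7)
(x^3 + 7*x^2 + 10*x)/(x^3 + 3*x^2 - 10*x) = (x + 2)/(x - 2)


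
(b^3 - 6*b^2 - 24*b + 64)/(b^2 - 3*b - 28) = (b^2 - 10*b + 16)/(b - 7)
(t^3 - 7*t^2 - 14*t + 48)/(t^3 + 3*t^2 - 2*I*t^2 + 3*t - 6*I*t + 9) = (t^2 - 10*t + 16)/(t^2 - 2*I*t + 3)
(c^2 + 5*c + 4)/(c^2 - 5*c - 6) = (c + 4)/(c - 6)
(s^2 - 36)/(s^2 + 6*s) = (s - 6)/s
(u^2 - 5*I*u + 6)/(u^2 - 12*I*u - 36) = (u + I)/(u - 6*I)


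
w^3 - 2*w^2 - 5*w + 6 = (w - 3)*(w - 1)*(w + 2)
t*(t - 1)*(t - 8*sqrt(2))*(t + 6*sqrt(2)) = t^4 - 2*sqrt(2)*t^3 - t^3 - 96*t^2 + 2*sqrt(2)*t^2 + 96*t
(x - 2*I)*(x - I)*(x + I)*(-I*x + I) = -I*x^4 - 2*x^3 + I*x^3 + 2*x^2 - I*x^2 - 2*x + I*x + 2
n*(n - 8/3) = n^2 - 8*n/3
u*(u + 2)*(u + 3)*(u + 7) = u^4 + 12*u^3 + 41*u^2 + 42*u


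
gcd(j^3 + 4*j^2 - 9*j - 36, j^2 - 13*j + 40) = 1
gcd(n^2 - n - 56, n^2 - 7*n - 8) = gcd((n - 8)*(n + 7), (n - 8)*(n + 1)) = n - 8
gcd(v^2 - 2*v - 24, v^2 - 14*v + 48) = v - 6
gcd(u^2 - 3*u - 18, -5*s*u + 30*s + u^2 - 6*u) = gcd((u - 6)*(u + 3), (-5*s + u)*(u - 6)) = u - 6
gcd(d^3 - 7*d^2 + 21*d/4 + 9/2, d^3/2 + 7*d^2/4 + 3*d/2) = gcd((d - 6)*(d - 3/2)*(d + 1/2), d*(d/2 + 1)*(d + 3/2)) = 1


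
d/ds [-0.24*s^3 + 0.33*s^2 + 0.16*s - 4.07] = -0.72*s^2 + 0.66*s + 0.16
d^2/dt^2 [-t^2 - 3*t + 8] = -2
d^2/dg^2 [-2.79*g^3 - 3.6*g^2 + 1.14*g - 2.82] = -16.74*g - 7.2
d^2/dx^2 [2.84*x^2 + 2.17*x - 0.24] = 5.68000000000000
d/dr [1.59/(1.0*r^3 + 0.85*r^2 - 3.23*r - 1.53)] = (-4.77*r^2 - 2.703*r + 5.1357)/(1.0*r^3 + 0.85*r^2 - 3.23*r - 1.53)^2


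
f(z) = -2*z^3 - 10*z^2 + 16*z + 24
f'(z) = -6*z^2 - 20*z + 16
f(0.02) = 24.32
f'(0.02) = 15.60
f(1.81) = 8.34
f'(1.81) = -39.86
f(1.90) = 4.58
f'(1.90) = -43.66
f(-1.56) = -17.70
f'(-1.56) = 32.60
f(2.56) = -34.13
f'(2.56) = -74.52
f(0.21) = 26.90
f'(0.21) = 11.54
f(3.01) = -72.98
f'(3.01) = -98.56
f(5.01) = -398.34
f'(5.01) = -234.80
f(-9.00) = 528.00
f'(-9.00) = -290.00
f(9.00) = -2100.00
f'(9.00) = -650.00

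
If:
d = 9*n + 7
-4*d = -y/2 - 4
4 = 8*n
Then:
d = 23/2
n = 1/2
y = 84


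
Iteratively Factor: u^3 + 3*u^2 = (u)*(u^2 + 3*u) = u*(u + 3)*(u)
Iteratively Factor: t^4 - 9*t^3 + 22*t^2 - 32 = (t - 2)*(t^3 - 7*t^2 + 8*t + 16) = (t - 4)*(t - 2)*(t^2 - 3*t - 4) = (t - 4)*(t - 2)*(t + 1)*(t - 4)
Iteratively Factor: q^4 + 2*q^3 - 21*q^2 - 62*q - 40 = (q + 4)*(q^3 - 2*q^2 - 13*q - 10) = (q - 5)*(q + 4)*(q^2 + 3*q + 2) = (q - 5)*(q + 2)*(q + 4)*(q + 1)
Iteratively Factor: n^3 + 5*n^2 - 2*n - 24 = (n - 2)*(n^2 + 7*n + 12) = (n - 2)*(n + 4)*(n + 3)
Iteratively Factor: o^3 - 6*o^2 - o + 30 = (o - 3)*(o^2 - 3*o - 10) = (o - 5)*(o - 3)*(o + 2)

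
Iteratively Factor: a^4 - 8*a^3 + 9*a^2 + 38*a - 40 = (a - 4)*(a^3 - 4*a^2 - 7*a + 10) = (a - 4)*(a - 1)*(a^2 - 3*a - 10) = (a - 5)*(a - 4)*(a - 1)*(a + 2)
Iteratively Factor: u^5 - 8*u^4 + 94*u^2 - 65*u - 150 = (u - 2)*(u^4 - 6*u^3 - 12*u^2 + 70*u + 75) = (u - 5)*(u - 2)*(u^3 - u^2 - 17*u - 15) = (u - 5)*(u - 2)*(u + 1)*(u^2 - 2*u - 15) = (u - 5)^2*(u - 2)*(u + 1)*(u + 3)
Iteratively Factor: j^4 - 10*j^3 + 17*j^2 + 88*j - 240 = (j + 3)*(j^3 - 13*j^2 + 56*j - 80) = (j - 5)*(j + 3)*(j^2 - 8*j + 16) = (j - 5)*(j - 4)*(j + 3)*(j - 4)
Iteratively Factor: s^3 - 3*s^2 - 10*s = (s)*(s^2 - 3*s - 10) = s*(s + 2)*(s - 5)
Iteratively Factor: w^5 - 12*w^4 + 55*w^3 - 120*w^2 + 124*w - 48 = (w - 3)*(w^4 - 9*w^3 + 28*w^2 - 36*w + 16) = (w - 4)*(w - 3)*(w^3 - 5*w^2 + 8*w - 4) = (w - 4)*(w - 3)*(w - 2)*(w^2 - 3*w + 2) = (w - 4)*(w - 3)*(w - 2)^2*(w - 1)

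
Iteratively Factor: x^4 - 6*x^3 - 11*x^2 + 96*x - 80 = (x - 4)*(x^3 - 2*x^2 - 19*x + 20) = (x - 4)*(x - 1)*(x^2 - x - 20) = (x - 4)*(x - 1)*(x + 4)*(x - 5)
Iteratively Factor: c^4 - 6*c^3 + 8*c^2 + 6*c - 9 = (c - 1)*(c^3 - 5*c^2 + 3*c + 9) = (c - 1)*(c + 1)*(c^2 - 6*c + 9) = (c - 3)*(c - 1)*(c + 1)*(c - 3)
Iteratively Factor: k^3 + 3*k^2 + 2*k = (k)*(k^2 + 3*k + 2) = k*(k + 1)*(k + 2)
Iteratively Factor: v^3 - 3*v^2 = (v)*(v^2 - 3*v) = v*(v - 3)*(v)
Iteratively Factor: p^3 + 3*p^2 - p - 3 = (p + 3)*(p^2 - 1) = (p + 1)*(p + 3)*(p - 1)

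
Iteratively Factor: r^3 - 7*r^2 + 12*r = (r - 4)*(r^2 - 3*r) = r*(r - 4)*(r - 3)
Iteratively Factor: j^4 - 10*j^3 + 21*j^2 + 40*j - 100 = (j + 2)*(j^3 - 12*j^2 + 45*j - 50) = (j - 2)*(j + 2)*(j^2 - 10*j + 25) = (j - 5)*(j - 2)*(j + 2)*(j - 5)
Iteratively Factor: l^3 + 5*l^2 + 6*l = (l + 2)*(l^2 + 3*l) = l*(l + 2)*(l + 3)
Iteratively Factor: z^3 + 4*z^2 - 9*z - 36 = (z - 3)*(z^2 + 7*z + 12) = (z - 3)*(z + 3)*(z + 4)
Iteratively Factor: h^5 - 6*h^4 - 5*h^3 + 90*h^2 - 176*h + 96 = (h - 1)*(h^4 - 5*h^3 - 10*h^2 + 80*h - 96) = (h - 2)*(h - 1)*(h^3 - 3*h^2 - 16*h + 48) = (h - 3)*(h - 2)*(h - 1)*(h^2 - 16) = (h - 4)*(h - 3)*(h - 2)*(h - 1)*(h + 4)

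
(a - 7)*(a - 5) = a^2 - 12*a + 35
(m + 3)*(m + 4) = m^2 + 7*m + 12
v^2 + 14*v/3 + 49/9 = (v + 7/3)^2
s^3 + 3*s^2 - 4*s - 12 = (s - 2)*(s + 2)*(s + 3)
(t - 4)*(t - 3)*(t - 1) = t^3 - 8*t^2 + 19*t - 12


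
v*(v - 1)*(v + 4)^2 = v^4 + 7*v^3 + 8*v^2 - 16*v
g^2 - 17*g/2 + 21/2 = (g - 7)*(g - 3/2)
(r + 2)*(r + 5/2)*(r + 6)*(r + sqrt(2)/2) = r^4 + sqrt(2)*r^3/2 + 21*r^3/2 + 21*sqrt(2)*r^2/4 + 32*r^2 + 16*sqrt(2)*r + 30*r + 15*sqrt(2)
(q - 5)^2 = q^2 - 10*q + 25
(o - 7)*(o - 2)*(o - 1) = o^3 - 10*o^2 + 23*o - 14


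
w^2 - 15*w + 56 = (w - 8)*(w - 7)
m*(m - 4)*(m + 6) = m^3 + 2*m^2 - 24*m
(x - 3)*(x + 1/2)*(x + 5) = x^3 + 5*x^2/2 - 14*x - 15/2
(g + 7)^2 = g^2 + 14*g + 49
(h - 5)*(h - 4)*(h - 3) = h^3 - 12*h^2 + 47*h - 60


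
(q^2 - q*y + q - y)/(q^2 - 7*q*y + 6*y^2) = (-q - 1)/(-q + 6*y)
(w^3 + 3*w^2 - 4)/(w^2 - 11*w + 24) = (w^3 + 3*w^2 - 4)/(w^2 - 11*w + 24)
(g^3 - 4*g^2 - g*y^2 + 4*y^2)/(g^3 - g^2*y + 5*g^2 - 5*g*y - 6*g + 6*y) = (g^2 + g*y - 4*g - 4*y)/(g^2 + 5*g - 6)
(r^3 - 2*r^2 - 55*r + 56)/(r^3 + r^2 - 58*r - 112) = (r - 1)/(r + 2)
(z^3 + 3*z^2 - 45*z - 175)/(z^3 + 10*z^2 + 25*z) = (z - 7)/z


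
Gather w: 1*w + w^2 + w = w^2 + 2*w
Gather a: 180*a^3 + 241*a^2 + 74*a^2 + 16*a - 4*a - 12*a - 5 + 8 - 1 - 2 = 180*a^3 + 315*a^2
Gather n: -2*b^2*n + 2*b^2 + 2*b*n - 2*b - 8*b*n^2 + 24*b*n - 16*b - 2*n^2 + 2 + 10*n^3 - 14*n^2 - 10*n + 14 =2*b^2 - 18*b + 10*n^3 + n^2*(-8*b - 16) + n*(-2*b^2 + 26*b - 10) + 16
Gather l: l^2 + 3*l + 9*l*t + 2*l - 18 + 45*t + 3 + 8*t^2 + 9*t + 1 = l^2 + l*(9*t + 5) + 8*t^2 + 54*t - 14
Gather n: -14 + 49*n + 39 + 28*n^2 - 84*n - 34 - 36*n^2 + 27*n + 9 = -8*n^2 - 8*n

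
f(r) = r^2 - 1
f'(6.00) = 12.00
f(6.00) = 35.00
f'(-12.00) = -24.00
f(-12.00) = 143.00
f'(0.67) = 1.34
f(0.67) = -0.55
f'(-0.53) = -1.06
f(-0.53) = -0.72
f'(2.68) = 5.36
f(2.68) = 6.18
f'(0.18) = 0.36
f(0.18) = -0.97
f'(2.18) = 4.36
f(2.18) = 3.75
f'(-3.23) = -6.46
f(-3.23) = 9.43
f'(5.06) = 10.12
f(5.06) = 24.60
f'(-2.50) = -5.00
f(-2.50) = 5.25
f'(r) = 2*r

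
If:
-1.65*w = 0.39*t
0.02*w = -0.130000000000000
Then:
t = 27.50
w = -6.50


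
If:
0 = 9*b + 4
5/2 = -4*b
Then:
No Solution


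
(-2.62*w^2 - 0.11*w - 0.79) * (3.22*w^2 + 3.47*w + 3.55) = -8.4364*w^4 - 9.4456*w^3 - 12.2265*w^2 - 3.1318*w - 2.8045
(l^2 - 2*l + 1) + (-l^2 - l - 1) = -3*l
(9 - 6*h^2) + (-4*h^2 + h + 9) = -10*h^2 + h + 18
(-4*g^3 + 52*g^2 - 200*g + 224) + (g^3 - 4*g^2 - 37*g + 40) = -3*g^3 + 48*g^2 - 237*g + 264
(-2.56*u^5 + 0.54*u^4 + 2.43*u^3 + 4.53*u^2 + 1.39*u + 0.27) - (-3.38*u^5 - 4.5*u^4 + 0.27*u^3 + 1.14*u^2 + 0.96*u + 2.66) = 0.82*u^5 + 5.04*u^4 + 2.16*u^3 + 3.39*u^2 + 0.43*u - 2.39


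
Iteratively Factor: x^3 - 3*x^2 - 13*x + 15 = (x - 5)*(x^2 + 2*x - 3) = (x - 5)*(x - 1)*(x + 3)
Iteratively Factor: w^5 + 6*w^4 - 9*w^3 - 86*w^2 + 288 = (w - 2)*(w^4 + 8*w^3 + 7*w^2 - 72*w - 144) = (w - 2)*(w + 4)*(w^3 + 4*w^2 - 9*w - 36) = (w - 2)*(w + 3)*(w + 4)*(w^2 + w - 12) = (w - 2)*(w + 3)*(w + 4)^2*(w - 3)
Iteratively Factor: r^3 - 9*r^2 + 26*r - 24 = (r - 4)*(r^2 - 5*r + 6) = (r - 4)*(r - 3)*(r - 2)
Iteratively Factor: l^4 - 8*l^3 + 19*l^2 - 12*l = (l - 4)*(l^3 - 4*l^2 + 3*l) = (l - 4)*(l - 3)*(l^2 - l) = l*(l - 4)*(l - 3)*(l - 1)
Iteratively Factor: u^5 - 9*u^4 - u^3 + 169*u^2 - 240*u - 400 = (u + 1)*(u^4 - 10*u^3 + 9*u^2 + 160*u - 400) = (u - 5)*(u + 1)*(u^3 - 5*u^2 - 16*u + 80) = (u - 5)*(u + 1)*(u + 4)*(u^2 - 9*u + 20) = (u - 5)*(u - 4)*(u + 1)*(u + 4)*(u - 5)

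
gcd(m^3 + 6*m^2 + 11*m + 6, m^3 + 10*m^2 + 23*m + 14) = m^2 + 3*m + 2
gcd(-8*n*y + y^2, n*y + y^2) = y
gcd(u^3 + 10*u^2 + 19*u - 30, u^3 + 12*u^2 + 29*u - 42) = u^2 + 5*u - 6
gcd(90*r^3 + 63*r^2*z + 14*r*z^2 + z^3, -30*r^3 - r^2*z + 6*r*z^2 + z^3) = 15*r^2 + 8*r*z + z^2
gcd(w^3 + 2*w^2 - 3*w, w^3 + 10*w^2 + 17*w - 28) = w - 1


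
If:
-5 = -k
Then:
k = 5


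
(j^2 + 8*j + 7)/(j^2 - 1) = (j + 7)/(j - 1)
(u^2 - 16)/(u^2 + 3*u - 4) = (u - 4)/(u - 1)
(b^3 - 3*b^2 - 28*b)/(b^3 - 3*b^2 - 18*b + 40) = b*(b - 7)/(b^2 - 7*b + 10)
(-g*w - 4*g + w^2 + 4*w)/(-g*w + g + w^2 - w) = (w + 4)/(w - 1)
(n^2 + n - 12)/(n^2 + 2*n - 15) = (n + 4)/(n + 5)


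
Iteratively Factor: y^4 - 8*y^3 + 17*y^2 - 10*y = (y - 5)*(y^3 - 3*y^2 + 2*y) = (y - 5)*(y - 2)*(y^2 - y) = (y - 5)*(y - 2)*(y - 1)*(y)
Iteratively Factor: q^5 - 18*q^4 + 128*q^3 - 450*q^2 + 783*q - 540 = (q - 3)*(q^4 - 15*q^3 + 83*q^2 - 201*q + 180) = (q - 3)^2*(q^3 - 12*q^2 + 47*q - 60) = (q - 3)^3*(q^2 - 9*q + 20) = (q - 5)*(q - 3)^3*(q - 4)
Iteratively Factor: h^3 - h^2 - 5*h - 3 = (h - 3)*(h^2 + 2*h + 1) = (h - 3)*(h + 1)*(h + 1)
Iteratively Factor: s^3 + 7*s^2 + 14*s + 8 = (s + 2)*(s^2 + 5*s + 4) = (s + 1)*(s + 2)*(s + 4)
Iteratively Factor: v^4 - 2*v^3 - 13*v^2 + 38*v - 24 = (v - 1)*(v^3 - v^2 - 14*v + 24) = (v - 2)*(v - 1)*(v^2 + v - 12) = (v - 2)*(v - 1)*(v + 4)*(v - 3)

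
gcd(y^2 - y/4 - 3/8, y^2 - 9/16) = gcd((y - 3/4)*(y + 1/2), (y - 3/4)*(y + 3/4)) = y - 3/4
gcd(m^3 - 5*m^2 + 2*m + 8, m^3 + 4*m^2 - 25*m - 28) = m^2 - 3*m - 4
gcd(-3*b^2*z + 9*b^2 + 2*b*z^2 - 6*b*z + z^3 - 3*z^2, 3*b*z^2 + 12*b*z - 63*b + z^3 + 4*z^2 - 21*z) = 3*b*z - 9*b + z^2 - 3*z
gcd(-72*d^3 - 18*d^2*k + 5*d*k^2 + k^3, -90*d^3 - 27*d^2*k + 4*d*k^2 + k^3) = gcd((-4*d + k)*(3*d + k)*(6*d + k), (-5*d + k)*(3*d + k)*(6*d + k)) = 18*d^2 + 9*d*k + k^2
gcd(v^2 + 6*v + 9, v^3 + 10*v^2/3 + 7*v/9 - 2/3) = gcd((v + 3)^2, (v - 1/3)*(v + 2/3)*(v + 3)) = v + 3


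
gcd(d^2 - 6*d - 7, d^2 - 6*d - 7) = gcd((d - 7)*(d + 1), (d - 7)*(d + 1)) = d^2 - 6*d - 7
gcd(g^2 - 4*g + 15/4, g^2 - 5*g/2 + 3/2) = g - 3/2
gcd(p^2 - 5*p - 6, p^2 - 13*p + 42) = p - 6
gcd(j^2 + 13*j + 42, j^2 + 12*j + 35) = j + 7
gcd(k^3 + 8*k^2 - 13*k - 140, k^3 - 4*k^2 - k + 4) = k - 4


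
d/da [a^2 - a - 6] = 2*a - 1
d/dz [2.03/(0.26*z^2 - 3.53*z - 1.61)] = (7.1659 - 1.0556*z)/(-0.26*z^2 + 3.53*z + 1.61)^2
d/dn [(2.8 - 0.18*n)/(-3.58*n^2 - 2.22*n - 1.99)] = (-0.6444*n^2 + 20.048*n + 6.5742)/(12.8164*n^4 + 15.8952*n^3 + 19.1768*n^2 + 8.8356*n + 3.9601)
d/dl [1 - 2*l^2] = -4*l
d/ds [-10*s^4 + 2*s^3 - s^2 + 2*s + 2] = -40*s^3 + 6*s^2 - 2*s + 2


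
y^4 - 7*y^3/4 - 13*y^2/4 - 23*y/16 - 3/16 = (y - 3)*(y + 1/4)*(y + 1/2)^2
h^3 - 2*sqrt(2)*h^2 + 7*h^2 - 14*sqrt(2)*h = h*(h + 7)*(h - 2*sqrt(2))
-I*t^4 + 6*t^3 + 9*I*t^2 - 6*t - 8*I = (t - 1)*(t + 2*I)*(t + 4*I)*(-I*t - I)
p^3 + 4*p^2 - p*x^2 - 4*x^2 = (p + 4)*(p - x)*(p + x)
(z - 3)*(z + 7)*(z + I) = z^3 + 4*z^2 + I*z^2 - 21*z + 4*I*z - 21*I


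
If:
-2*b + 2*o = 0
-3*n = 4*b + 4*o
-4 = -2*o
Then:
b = 2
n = -16/3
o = 2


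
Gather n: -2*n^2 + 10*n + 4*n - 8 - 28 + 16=-2*n^2 + 14*n - 20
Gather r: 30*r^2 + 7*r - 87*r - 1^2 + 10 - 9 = 30*r^2 - 80*r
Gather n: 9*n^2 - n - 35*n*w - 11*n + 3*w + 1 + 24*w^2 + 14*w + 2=9*n^2 + n*(-35*w - 12) + 24*w^2 + 17*w + 3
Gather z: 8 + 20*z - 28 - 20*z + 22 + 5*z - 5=5*z - 3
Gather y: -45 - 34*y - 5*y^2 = -5*y^2 - 34*y - 45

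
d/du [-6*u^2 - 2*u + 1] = -12*u - 2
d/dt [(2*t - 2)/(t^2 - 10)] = 2*(t^2 - 2*t*(t - 1) - 10)/(t^2 - 10)^2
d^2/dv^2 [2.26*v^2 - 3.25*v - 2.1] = 4.52000000000000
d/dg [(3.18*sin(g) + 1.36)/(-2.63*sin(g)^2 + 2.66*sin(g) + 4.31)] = (8.3634*sin(g)^2 + 7.1536*sin(g) + 10.0882)*cos(g)/(6.9169*sin(g)^4 - 13.9916*sin(g)^3 - 15.595*sin(g)^2 + 22.9292*sin(g) + 18.5761)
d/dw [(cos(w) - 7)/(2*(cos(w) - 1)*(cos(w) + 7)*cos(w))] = (-165*cos(w) - 15*cos(2*w) + cos(3*w) + 83)*sin(w)/(4*(cos(w) - 1)^2*(cos(w) + 7)^2*cos(w)^2)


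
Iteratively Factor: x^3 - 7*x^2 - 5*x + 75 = (x - 5)*(x^2 - 2*x - 15) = (x - 5)^2*(x + 3)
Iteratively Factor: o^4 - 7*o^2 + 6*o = (o - 2)*(o^3 + 2*o^2 - 3*o) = o*(o - 2)*(o^2 + 2*o - 3) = o*(o - 2)*(o + 3)*(o - 1)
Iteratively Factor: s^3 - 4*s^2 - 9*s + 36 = (s - 3)*(s^2 - s - 12) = (s - 4)*(s - 3)*(s + 3)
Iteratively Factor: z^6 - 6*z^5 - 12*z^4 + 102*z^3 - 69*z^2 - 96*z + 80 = (z - 4)*(z^5 - 2*z^4 - 20*z^3 + 22*z^2 + 19*z - 20) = (z - 4)*(z - 1)*(z^4 - z^3 - 21*z^2 + z + 20) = (z - 4)*(z - 1)*(z + 1)*(z^3 - 2*z^2 - 19*z + 20) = (z - 4)*(z - 1)*(z + 1)*(z + 4)*(z^2 - 6*z + 5) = (z - 5)*(z - 4)*(z - 1)*(z + 1)*(z + 4)*(z - 1)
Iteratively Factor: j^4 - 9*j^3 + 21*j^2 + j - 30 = (j - 3)*(j^3 - 6*j^2 + 3*j + 10) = (j - 5)*(j - 3)*(j^2 - j - 2) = (j - 5)*(j - 3)*(j + 1)*(j - 2)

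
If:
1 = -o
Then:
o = -1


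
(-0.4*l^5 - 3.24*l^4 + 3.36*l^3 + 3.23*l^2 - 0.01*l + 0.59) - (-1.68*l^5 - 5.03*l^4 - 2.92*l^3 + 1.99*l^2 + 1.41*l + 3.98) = 1.28*l^5 + 1.79*l^4 + 6.28*l^3 + 1.24*l^2 - 1.42*l - 3.39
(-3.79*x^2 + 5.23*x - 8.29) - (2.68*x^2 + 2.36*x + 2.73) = -6.47*x^2 + 2.87*x - 11.02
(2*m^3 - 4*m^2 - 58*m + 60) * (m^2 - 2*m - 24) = 2*m^5 - 8*m^4 - 98*m^3 + 272*m^2 + 1272*m - 1440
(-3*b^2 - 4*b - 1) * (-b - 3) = 3*b^3 + 13*b^2 + 13*b + 3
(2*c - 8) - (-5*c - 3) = 7*c - 5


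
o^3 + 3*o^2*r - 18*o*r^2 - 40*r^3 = (o - 4*r)*(o + 2*r)*(o + 5*r)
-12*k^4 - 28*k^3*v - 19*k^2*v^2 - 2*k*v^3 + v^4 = (-6*k + v)*(k + v)^2*(2*k + v)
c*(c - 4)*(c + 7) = c^3 + 3*c^2 - 28*c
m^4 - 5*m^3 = m^3*(m - 5)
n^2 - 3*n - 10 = (n - 5)*(n + 2)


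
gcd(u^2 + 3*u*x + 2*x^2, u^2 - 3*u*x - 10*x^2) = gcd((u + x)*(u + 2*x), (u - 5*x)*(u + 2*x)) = u + 2*x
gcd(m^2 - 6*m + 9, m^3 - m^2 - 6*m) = m - 3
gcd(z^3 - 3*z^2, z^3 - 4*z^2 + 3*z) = z^2 - 3*z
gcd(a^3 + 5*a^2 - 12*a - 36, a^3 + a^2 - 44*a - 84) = a^2 + 8*a + 12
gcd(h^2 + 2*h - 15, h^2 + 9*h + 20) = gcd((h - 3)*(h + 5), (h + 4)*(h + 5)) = h + 5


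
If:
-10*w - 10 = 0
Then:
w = -1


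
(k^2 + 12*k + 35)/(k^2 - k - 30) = (k + 7)/(k - 6)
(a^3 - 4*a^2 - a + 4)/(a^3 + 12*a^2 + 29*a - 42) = (a^2 - 3*a - 4)/(a^2 + 13*a + 42)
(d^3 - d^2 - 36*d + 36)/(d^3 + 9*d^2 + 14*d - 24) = (d - 6)/(d + 4)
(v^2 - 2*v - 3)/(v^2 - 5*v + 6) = (v + 1)/(v - 2)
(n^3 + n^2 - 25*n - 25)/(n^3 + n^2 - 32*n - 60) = (n^2 - 4*n - 5)/(n^2 - 4*n - 12)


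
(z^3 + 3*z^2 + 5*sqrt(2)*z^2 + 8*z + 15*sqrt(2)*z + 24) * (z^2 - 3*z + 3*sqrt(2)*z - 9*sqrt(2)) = z^5 + 8*sqrt(2)*z^4 + 29*z^3 - 48*sqrt(2)*z^2 - 342*z - 216*sqrt(2)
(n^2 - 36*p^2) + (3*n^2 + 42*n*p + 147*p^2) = 4*n^2 + 42*n*p + 111*p^2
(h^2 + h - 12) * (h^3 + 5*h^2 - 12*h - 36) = h^5 + 6*h^4 - 19*h^3 - 108*h^2 + 108*h + 432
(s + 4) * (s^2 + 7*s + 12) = s^3 + 11*s^2 + 40*s + 48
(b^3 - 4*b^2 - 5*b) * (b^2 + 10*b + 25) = b^5 + 6*b^4 - 20*b^3 - 150*b^2 - 125*b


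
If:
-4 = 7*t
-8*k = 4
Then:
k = -1/2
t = -4/7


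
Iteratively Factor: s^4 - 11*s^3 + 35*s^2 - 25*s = (s)*(s^3 - 11*s^2 + 35*s - 25) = s*(s - 5)*(s^2 - 6*s + 5) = s*(s - 5)*(s - 1)*(s - 5)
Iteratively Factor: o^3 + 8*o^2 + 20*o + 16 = (o + 4)*(o^2 + 4*o + 4) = (o + 2)*(o + 4)*(o + 2)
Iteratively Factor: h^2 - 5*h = (h)*(h - 5)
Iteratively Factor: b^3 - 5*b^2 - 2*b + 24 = (b - 4)*(b^2 - b - 6) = (b - 4)*(b - 3)*(b + 2)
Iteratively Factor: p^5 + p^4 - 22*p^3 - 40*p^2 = (p)*(p^4 + p^3 - 22*p^2 - 40*p) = p*(p - 5)*(p^3 + 6*p^2 + 8*p) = p^2*(p - 5)*(p^2 + 6*p + 8) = p^2*(p - 5)*(p + 2)*(p + 4)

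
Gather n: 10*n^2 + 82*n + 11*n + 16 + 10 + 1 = 10*n^2 + 93*n + 27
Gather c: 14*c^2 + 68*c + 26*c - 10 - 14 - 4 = 14*c^2 + 94*c - 28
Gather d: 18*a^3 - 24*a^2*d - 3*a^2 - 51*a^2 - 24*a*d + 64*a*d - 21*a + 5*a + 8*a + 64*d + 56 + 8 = 18*a^3 - 54*a^2 - 8*a + d*(-24*a^2 + 40*a + 64) + 64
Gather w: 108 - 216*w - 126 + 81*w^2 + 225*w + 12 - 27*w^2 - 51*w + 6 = 54*w^2 - 42*w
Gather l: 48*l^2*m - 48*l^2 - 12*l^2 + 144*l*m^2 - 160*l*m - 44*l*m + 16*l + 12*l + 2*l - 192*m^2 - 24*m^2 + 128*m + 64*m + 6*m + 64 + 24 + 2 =l^2*(48*m - 60) + l*(144*m^2 - 204*m + 30) - 216*m^2 + 198*m + 90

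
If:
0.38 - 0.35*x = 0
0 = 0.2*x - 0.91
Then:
No Solution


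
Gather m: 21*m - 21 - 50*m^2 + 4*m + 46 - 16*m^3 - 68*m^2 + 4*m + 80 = -16*m^3 - 118*m^2 + 29*m + 105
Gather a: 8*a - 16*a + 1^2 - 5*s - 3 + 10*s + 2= -8*a + 5*s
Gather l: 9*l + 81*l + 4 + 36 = 90*l + 40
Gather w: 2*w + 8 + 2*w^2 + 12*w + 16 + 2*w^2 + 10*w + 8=4*w^2 + 24*w + 32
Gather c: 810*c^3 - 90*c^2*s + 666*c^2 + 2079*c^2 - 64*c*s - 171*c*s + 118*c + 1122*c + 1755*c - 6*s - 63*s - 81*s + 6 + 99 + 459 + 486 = 810*c^3 + c^2*(2745 - 90*s) + c*(2995 - 235*s) - 150*s + 1050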